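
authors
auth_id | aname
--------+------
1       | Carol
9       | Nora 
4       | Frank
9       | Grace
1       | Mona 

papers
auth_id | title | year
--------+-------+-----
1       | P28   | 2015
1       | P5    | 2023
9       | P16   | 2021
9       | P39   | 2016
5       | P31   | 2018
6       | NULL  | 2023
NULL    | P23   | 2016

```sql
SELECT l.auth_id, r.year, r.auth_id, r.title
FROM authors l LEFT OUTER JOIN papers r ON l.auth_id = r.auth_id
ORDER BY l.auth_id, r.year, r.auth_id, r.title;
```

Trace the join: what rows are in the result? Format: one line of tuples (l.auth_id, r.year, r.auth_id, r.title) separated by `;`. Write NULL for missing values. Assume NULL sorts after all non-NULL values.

(1, 2015, 1, P28); (1, 2015, 1, P28); (1, 2023, 1, P5); (1, 2023, 1, P5); (4, NULL, NULL, NULL); (9, 2016, 9, P39); (9, 2016, 9, P39); (9, 2021, 9, P16); (9, 2021, 9, P16)

LEFT JOIN keeps every row from `authors`; unmatched rows get NULL for `papers`'s columns.
Matching on l.auth_id = r.auth_id. A NULL in a compared column never satisfies the condition.
- l row (auth_id=1): matches 2 r row(s) → 2 output row(s).
- l row (auth_id=9): matches 2 r row(s) → 2 output row(s).
- l row (auth_id=4): no match → kept, r columns NULL.
- l row (auth_id=9): matches 2 r row(s) → 2 output row(s).
- l row (auth_id=1): matches 2 r row(s) → 2 output row(s).
After projecting and ordering:
l.auth_id | r.year | r.auth_id | r.title
1 | 2015 | 1 | P28
1 | 2015 | 1 | P28
1 | 2023 | 1 | P5
1 | 2023 | 1 | P5
4 | NULL | NULL | NULL
9 | 2016 | 9 | P39
9 | 2016 | 9 | P39
9 | 2021 | 9 | P16
9 | 2021 | 9 | P16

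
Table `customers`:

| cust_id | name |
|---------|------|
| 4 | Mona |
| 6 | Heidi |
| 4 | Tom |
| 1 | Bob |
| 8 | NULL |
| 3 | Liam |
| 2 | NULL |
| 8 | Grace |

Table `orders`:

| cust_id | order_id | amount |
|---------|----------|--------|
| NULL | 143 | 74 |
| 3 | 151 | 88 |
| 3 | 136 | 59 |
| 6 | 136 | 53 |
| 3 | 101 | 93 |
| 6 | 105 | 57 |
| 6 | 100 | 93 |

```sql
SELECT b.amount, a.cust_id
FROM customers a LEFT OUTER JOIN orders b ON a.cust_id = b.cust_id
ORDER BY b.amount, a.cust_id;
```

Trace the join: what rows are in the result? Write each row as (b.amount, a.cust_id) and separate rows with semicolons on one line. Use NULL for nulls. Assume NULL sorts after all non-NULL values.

(53, 6); (57, 6); (59, 3); (88, 3); (93, 3); (93, 6); (NULL, 1); (NULL, 2); (NULL, 4); (NULL, 4); (NULL, 8); (NULL, 8)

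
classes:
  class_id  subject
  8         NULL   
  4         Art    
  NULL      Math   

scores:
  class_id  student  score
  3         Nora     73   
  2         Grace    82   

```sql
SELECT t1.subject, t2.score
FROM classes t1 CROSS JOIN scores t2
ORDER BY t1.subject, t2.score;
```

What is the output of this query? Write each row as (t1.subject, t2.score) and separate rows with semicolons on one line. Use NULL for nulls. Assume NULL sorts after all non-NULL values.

(Art, 73); (Art, 82); (Math, 73); (Math, 82); (NULL, 73); (NULL, 82)

CROSS JOIN pairs every row of `classes` with every row of `scores`: 3 × 2 = 6 rows.
After projecting and ordering:
t1.subject | t2.score
Art | 73
Art | 82
Math | 73
Math | 82
NULL | 73
NULL | 82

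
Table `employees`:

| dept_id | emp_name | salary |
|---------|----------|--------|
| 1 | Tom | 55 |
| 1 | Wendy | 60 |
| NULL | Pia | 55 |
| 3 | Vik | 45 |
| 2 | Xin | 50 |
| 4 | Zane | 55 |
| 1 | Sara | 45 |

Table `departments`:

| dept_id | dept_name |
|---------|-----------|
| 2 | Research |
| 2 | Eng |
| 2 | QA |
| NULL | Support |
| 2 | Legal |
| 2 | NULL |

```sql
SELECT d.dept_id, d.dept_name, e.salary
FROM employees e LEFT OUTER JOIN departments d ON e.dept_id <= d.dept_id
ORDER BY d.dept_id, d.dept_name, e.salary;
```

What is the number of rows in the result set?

23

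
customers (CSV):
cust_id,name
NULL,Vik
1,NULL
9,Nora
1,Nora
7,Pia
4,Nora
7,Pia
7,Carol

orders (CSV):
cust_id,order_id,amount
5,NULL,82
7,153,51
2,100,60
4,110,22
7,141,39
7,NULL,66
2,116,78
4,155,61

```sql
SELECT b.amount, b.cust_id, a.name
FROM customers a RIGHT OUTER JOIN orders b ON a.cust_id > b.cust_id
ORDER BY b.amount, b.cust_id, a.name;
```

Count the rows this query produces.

25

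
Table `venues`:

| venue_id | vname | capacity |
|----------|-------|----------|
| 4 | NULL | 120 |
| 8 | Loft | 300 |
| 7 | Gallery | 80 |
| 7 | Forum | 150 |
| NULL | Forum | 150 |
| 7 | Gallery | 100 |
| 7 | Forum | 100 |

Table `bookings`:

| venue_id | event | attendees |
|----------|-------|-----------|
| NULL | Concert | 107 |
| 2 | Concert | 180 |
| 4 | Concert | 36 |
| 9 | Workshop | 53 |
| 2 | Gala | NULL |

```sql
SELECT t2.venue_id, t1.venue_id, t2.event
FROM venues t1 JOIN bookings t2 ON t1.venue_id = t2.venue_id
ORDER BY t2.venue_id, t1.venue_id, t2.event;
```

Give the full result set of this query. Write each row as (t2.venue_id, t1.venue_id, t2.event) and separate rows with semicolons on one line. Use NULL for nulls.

(4, 4, Concert)

INNER JOIN keeps only pairs where the ON condition holds.
Matching on t1.venue_id = t2.venue_id. A NULL in a compared column never satisfies the condition.
- venue_id=4: 1 matching t2 row(s), so 1 row(s) emitted.
- venue_id=8: no matching t2 row, dropped.
- venue_id=7: no matching t2 row, dropped.
- venue_id=7: no matching t2 row, dropped.
- venue_id=NULL: no matching t2 row, dropped.
- venue_id=7: no matching t2 row, dropped.
- venue_id=7: no matching t2 row, dropped.
After projecting and ordering:
t2.venue_id | t1.venue_id | t2.event
4 | 4 | Concert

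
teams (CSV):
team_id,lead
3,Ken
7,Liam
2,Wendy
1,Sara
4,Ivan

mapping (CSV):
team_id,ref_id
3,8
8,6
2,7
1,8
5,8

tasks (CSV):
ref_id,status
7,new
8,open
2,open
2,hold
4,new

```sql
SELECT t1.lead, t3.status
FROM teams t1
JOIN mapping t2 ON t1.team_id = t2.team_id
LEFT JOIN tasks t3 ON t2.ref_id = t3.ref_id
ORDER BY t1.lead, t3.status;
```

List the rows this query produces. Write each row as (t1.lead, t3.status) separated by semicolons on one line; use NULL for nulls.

(Ken, open); (Sara, open); (Wendy, new)

Joins associate left-to-right: teams INNER JOIN mapping on team_id gives 3 intermediate row(s).
Then LEFT JOIN `tasks t3` on ref_id: each of those 3 rows is kept; rows whose t2.ref_id has no match in t3 get NULL for t3's columns.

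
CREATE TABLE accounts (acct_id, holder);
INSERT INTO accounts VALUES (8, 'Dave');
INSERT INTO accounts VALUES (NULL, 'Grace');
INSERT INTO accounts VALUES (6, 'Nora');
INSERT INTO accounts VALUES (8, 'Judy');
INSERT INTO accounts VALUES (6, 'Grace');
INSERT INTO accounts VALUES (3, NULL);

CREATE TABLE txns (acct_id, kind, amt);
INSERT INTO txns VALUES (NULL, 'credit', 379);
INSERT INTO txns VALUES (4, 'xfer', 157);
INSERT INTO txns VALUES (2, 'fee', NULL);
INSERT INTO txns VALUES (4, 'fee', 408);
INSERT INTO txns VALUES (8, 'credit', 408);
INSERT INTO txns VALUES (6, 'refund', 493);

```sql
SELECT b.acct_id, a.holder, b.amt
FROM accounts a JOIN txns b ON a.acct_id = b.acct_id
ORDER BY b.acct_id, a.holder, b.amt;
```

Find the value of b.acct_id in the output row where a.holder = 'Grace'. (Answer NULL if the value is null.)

6

INNER JOIN keeps only pairs where the ON condition holds.
Matching on a.acct_id = b.acct_id. A NULL in a compared column never satisfies the condition.
- a (acct_id=8) pairs with 1 row(s) of b.
- a (acct_id=NULL) has no partner → excluded.
- a (acct_id=6) pairs with 1 row(s) of b.
- a (acct_id=8) pairs with 1 row(s) of b.
- a (acct_id=6) pairs with 1 row(s) of b.
- a (acct_id=3) has no partner → excluded.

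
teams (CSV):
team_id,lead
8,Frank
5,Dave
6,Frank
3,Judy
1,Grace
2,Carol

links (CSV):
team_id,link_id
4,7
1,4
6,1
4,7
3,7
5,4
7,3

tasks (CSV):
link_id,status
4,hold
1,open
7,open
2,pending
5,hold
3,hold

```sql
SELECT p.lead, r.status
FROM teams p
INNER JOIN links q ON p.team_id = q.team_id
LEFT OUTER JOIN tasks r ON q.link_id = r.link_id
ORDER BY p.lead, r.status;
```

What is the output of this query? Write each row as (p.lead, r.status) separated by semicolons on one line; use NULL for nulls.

(Dave, hold); (Frank, open); (Grace, hold); (Judy, open)

Joins associate left-to-right: teams INNER JOIN links on team_id gives 4 intermediate row(s).
Then LEFT JOIN `tasks r` on link_id: each of those 4 rows is kept; rows whose q.link_id has no match in r get NULL for r's columns.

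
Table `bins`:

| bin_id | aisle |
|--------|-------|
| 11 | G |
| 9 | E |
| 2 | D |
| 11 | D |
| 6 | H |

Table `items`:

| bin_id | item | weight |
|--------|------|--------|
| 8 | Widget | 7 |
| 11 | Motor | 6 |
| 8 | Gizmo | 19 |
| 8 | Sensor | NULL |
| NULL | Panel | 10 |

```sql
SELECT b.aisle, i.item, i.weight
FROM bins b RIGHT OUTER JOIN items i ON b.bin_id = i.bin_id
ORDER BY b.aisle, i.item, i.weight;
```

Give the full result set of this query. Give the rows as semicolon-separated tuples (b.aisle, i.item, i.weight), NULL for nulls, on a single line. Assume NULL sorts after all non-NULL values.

(D, Motor, 6); (G, Motor, 6); (NULL, Gizmo, 19); (NULL, Panel, 10); (NULL, Sensor, NULL); (NULL, Widget, 7)

RIGHT JOIN keeps every row from `items`; unmatched rows get NULL for `bins`'s columns.
Matching on b.bin_id = i.bin_id. A NULL in a compared column never satisfies the condition.
- bin_id=11: 1 matching i row(s), so 1 row(s) emitted.
- bin_id=9: no matching i row.
- bin_id=2: no matching i row.
- bin_id=11: 1 matching i row(s), so 1 row(s) emitted.
- bin_id=6: no matching i row.
- plus 4 unmatched i row(s), each kept with NULL b columns.
After projecting and ordering:
b.aisle | i.item | i.weight
D | Motor | 6
G | Motor | 6
NULL | Gizmo | 19
NULL | Panel | 10
NULL | Sensor | NULL
NULL | Widget | 7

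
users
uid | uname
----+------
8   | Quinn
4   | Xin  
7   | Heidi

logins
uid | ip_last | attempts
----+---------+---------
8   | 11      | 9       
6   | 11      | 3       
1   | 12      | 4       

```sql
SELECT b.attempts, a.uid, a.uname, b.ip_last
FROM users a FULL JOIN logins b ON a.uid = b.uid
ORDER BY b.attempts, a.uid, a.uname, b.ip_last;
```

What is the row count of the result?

5

FULL OUTER JOIN keeps every row from both sides; unmatched rows get NULL for the other side's columns.
Matching on a.uid = b.uid.
- a[0] uid=8 → 1 match(es) in b → 1 row(s).
- a[1] uid=4 → no match; kept with NULLs on the b side.
- a[2] uid=7 → no match; kept with NULLs on the b side.
- 2 row(s) from b found no a partner → padded with NULL.
Total: 1 matched + 4 padded = 5 rows.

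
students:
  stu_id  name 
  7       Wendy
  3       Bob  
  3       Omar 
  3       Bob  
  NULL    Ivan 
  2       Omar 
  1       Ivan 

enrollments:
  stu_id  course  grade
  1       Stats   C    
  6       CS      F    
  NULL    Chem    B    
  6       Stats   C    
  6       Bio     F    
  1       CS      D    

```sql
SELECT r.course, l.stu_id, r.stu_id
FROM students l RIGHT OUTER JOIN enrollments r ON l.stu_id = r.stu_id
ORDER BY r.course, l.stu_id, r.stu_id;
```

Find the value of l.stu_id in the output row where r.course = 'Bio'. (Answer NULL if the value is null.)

RIGHT JOIN keeps every row from `enrollments`; unmatched rows get NULL for `students`'s columns.
Matching on l.stu_id = r.stu_id. A NULL in a compared column never satisfies the condition.
Matched pairs: 2; unmatched r rows kept: 4.

NULL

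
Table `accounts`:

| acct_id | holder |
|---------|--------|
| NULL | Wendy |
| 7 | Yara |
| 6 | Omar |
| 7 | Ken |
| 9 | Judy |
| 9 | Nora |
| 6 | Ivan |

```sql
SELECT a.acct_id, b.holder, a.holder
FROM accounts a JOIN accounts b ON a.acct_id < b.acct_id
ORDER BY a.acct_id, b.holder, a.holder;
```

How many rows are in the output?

12

INNER JOIN keeps only pairs where the ON condition holds.
Matching on a.acct_id < b.acct_id. A NULL in a compared column never satisfies the condition.
- a[0] acct_id=NULL → no match; dropped.
- a[1] acct_id=7 → 2 match(es) in b → 2 row(s).
- a[2] acct_id=6 → 4 match(es) in b → 4 row(s).
- a[3] acct_id=7 → 2 match(es) in b → 2 row(s).
- a[4] acct_id=9 → no match; dropped.
- a[5] acct_id=9 → no match; dropped.
- a[6] acct_id=6 → 4 match(es) in b → 4 row(s).
Total: 12 rows.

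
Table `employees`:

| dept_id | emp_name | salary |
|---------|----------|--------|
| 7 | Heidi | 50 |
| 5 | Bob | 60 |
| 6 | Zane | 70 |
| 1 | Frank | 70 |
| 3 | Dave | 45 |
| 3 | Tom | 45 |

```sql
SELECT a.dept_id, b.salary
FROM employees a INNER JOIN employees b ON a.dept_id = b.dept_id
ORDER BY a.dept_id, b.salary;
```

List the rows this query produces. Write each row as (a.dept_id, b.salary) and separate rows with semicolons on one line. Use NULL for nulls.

INNER JOIN keeps only pairs where the ON condition holds.
Matching on a.dept_id = b.dept_id.
- a (dept_id=7) pairs with 1 row(s) of b.
- a (dept_id=5) pairs with 1 row(s) of b.
- a (dept_id=6) pairs with 1 row(s) of b.
- a (dept_id=1) pairs with 1 row(s) of b.
- a (dept_id=3) pairs with 2 row(s) of b.
- a (dept_id=3) pairs with 2 row(s) of b.
After projecting and ordering:
a.dept_id | b.salary
1 | 70
3 | 45
3 | 45
3 | 45
3 | 45
5 | 60
6 | 70
7 | 50

(1, 70); (3, 45); (3, 45); (3, 45); (3, 45); (5, 60); (6, 70); (7, 50)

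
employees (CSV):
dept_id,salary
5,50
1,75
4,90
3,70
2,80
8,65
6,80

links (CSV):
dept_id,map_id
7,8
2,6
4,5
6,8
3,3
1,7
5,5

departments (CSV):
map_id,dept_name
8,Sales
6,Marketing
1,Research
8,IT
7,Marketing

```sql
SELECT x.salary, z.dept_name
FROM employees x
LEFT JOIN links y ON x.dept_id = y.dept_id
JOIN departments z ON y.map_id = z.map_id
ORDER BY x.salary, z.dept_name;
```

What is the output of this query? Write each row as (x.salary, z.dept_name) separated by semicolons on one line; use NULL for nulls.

(75, Marketing); (80, IT); (80, Marketing); (80, Sales)

Step 1 — x LEFT JOIN y on dept_id → 7 row(s).
Then INNER JOIN `departments z` on map_id: keep only rows whose y.map_id appears in z.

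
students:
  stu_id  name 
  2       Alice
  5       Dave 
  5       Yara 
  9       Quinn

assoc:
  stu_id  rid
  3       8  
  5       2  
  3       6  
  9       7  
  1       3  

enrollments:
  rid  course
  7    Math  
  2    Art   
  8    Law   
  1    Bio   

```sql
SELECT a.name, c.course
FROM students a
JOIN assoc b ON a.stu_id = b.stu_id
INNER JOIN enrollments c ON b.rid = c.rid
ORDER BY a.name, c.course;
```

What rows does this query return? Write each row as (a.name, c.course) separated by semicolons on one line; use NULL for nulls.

(Dave, Art); (Quinn, Math); (Yara, Art)

Step 1 — a INNER JOIN b on stu_id → 3 row(s).
Then INNER JOIN `enrollments c` on rid: keep only rows whose b.rid appears in c.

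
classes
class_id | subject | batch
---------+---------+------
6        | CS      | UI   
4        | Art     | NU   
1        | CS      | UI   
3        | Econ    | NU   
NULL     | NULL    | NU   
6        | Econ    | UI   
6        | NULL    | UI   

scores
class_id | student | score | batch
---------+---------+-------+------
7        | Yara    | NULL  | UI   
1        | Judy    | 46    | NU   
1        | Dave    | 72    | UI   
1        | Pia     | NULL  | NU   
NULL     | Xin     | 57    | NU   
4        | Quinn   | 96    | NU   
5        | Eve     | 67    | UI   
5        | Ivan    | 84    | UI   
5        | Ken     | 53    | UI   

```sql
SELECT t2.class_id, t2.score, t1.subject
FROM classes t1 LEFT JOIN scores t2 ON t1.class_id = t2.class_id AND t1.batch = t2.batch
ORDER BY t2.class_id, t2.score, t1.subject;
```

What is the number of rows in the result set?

LEFT JOIN keeps every row from `classes`; unmatched rows get NULL for `scores`'s columns.
Matching on t1.class_id = t2.class_id AND t1.batch = t2.batch. A NULL in a compared column never satisfies the condition.
Matched pairs: 2; unmatched t1 rows kept: 5.
Total: 2 matched + 5 padded = 7 rows.

7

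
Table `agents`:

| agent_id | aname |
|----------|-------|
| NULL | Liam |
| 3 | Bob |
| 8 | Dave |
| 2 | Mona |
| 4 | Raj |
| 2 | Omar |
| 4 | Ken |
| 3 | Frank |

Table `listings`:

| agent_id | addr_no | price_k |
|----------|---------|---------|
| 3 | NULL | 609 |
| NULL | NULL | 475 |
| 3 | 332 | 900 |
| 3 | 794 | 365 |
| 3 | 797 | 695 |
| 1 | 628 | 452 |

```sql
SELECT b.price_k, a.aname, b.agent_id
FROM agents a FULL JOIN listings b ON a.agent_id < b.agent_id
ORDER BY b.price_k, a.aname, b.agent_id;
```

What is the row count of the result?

16

FULL OUTER JOIN keeps every row from both sides; unmatched rows get NULL for the other side's columns.
Matching on a.agent_id < b.agent_id. A NULL in a compared column never satisfies the condition.
Matched pairs: 8; unmatched a rows kept: 6; unmatched b rows kept: 2.
Total: 8 matched + 8 padded = 16 rows.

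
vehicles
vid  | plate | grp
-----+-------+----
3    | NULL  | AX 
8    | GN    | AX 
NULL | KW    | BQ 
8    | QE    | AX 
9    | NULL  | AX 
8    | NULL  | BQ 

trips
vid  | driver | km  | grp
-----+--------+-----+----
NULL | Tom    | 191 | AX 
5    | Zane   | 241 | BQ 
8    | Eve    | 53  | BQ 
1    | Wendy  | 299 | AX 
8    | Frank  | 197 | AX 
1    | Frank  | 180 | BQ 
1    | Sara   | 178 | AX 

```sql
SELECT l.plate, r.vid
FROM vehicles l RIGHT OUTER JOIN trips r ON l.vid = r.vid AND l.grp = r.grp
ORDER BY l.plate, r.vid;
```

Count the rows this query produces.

8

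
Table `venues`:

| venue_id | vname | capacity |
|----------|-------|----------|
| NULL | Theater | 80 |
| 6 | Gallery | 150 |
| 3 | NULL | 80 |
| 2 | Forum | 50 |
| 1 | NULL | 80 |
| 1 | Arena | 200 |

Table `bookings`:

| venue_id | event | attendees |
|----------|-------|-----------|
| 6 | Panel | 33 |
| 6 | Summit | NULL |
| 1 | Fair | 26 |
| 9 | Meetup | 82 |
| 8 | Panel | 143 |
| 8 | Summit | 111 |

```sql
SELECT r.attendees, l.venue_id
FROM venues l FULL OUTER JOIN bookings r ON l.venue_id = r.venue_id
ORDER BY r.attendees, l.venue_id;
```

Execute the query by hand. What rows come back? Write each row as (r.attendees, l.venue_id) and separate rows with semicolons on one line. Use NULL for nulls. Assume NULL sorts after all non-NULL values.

FULL OUTER JOIN keeps every row from both sides; unmatched rows get NULL for the other side's columns.
Matching on l.venue_id = r.venue_id. A NULL in a compared column never satisfies the condition.
- l row (venue_id=NULL): no match → kept, r columns NULL.
- l row (venue_id=6): matches 2 r row(s) → 2 output row(s).
- l row (venue_id=3): no match → kept, r columns NULL.
- l row (venue_id=2): no match → kept, r columns NULL.
- l row (venue_id=1): matches 1 r row(s) → 1 output row(s).
- l row (venue_id=1): matches 1 r row(s) → 1 output row(s).
- 3 row(s) from r found no l partner → padded with NULL.
After projecting and ordering:
r.attendees | l.venue_id
26 | 1
26 | 1
33 | 6
82 | NULL
111 | NULL
143 | NULL
NULL | 2
NULL | 3
NULL | 6
NULL | NULL

(26, 1); (26, 1); (33, 6); (82, NULL); (111, NULL); (143, NULL); (NULL, 2); (NULL, 3); (NULL, 6); (NULL, NULL)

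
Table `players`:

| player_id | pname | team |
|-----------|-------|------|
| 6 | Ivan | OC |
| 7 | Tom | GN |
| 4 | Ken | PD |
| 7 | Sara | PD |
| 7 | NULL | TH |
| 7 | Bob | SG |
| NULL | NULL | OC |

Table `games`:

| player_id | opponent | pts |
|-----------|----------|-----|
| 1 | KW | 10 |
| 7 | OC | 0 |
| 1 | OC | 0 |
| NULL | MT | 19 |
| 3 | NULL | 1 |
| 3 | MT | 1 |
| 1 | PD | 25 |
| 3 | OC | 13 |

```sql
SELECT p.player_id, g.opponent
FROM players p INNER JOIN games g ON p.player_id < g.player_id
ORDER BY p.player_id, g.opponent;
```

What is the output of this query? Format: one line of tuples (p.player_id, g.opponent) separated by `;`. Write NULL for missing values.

(4, OC); (6, OC)

INNER JOIN keeps only pairs where the ON condition holds.
Matching on p.player_id < g.player_id. A NULL in a compared column never satisfies the condition.
Matched pairs: 2.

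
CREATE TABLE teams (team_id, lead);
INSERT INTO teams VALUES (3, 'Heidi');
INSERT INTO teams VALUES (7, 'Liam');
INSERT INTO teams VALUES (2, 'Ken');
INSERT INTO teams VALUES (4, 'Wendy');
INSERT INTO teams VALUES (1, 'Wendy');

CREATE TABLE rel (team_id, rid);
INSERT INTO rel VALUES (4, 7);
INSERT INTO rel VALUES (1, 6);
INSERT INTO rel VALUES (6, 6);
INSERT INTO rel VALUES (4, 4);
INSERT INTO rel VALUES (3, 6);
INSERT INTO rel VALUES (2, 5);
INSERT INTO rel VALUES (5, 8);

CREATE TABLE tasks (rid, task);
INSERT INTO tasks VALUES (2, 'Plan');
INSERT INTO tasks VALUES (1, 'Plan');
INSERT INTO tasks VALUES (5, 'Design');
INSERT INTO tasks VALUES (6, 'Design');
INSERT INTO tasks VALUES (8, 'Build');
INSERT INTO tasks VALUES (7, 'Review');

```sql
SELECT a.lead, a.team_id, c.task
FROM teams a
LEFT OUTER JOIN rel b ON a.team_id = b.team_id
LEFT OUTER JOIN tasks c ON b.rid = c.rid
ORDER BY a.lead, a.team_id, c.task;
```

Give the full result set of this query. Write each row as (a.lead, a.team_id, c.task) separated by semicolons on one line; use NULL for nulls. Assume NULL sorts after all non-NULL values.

Step 1 — a LEFT JOIN b on team_id → 6 row(s).
Then LEFT JOIN `tasks c` on rid: each of those 6 rows is kept; rows whose b.rid has no match in c get NULL for c's columns.

(Heidi, 3, Design); (Ken, 2, Design); (Liam, 7, NULL); (Wendy, 1, Design); (Wendy, 4, Review); (Wendy, 4, NULL)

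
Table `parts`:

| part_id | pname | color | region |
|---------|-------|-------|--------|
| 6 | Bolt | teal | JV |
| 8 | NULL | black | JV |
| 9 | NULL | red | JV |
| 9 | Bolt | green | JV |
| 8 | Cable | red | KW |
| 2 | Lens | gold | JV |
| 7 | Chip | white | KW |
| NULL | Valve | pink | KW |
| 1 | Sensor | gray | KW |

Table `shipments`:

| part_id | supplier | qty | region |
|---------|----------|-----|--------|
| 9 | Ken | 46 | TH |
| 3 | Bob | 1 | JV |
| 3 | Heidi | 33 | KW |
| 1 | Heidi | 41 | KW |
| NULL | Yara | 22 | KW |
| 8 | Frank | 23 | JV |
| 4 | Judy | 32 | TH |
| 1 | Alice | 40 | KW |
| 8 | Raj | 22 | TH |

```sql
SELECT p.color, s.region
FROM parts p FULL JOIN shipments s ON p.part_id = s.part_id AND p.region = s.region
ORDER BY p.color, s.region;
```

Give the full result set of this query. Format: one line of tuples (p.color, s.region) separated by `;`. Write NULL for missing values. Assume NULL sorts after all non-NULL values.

FULL OUTER JOIN keeps every row from both sides; unmatched rows get NULL for the other side's columns.
Matching on p.part_id = s.part_id AND p.region = s.region. A NULL in a compared column never satisfies the condition.
- p (part_id=6, region=JV) has no partner → padded with NULL.
- p (part_id=8, region=JV) pairs with 1 row(s) of s.
- p (part_id=9, region=JV) has no partner → padded with NULL.
- p (part_id=9, region=JV) has no partner → padded with NULL.
- p (part_id=8, region=KW) has no partner → padded with NULL.
- p (part_id=2, region=JV) has no partner → padded with NULL.
- p (part_id=7, region=KW) has no partner → padded with NULL.
- p (part_id=NULL, region=KW) has no partner → padded with NULL.
- p (part_id=1, region=KW) pairs with 2 row(s) of s.
- plus 6 unmatched s row(s), each kept with NULL p columns.

(black, JV); (gold, NULL); (gray, KW); (gray, KW); (green, NULL); (pink, NULL); (red, NULL); (red, NULL); (teal, NULL); (white, NULL); (NULL, JV); (NULL, KW); (NULL, KW); (NULL, TH); (NULL, TH); (NULL, TH)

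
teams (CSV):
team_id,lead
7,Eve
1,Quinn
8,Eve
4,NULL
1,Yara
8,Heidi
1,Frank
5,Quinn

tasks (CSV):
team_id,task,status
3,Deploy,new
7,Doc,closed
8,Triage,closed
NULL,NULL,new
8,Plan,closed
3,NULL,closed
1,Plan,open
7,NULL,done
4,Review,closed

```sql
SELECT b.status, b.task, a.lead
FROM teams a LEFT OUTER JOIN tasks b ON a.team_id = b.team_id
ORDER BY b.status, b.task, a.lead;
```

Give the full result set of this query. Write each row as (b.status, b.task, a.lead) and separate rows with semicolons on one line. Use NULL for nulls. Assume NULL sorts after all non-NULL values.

LEFT JOIN keeps every row from `teams`; unmatched rows get NULL for `tasks`'s columns.
Matching on a.team_id = b.team_id. A NULL in a compared column never satisfies the condition.
Matched pairs: 10; unmatched a rows kept: 1.

(closed, Doc, Eve); (closed, Plan, Eve); (closed, Plan, Heidi); (closed, Review, NULL); (closed, Triage, Eve); (closed, Triage, Heidi); (done, NULL, Eve); (open, Plan, Frank); (open, Plan, Quinn); (open, Plan, Yara); (NULL, NULL, Quinn)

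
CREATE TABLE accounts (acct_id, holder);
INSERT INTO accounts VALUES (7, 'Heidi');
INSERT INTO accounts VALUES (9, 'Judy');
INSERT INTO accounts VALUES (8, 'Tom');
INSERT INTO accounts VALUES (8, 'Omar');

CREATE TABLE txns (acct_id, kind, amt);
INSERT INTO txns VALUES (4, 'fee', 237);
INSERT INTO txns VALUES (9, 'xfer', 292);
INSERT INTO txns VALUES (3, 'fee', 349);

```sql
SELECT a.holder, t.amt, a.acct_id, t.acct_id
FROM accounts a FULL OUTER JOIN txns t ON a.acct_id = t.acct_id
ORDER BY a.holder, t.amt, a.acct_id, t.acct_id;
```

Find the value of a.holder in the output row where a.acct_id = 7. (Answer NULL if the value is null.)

FULL OUTER JOIN keeps every row from both sides; unmatched rows get NULL for the other side's columns.
Matching on a.acct_id = t.acct_id.
- a (acct_id=7) has no partner → padded with NULL.
- a (acct_id=9) pairs with 1 row(s) of t.
- a (acct_id=8) has no partner → padded with NULL.
- a (acct_id=8) has no partner → padded with NULL.
- 2 row(s) from t found no a partner → padded with NULL.

Heidi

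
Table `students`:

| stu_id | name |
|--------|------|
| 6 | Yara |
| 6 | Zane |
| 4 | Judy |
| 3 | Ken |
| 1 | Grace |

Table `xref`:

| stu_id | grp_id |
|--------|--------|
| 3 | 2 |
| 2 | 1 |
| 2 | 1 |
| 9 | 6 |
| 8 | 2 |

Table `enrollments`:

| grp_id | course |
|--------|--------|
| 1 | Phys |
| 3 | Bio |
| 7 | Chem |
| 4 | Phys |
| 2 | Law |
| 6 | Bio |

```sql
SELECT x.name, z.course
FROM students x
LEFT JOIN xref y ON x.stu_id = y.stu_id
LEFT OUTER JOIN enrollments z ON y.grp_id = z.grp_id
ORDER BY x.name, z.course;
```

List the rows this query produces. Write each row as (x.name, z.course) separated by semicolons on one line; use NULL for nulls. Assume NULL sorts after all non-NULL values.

Joins associate left-to-right: students LEFT JOIN xref on stu_id gives 5 intermediate row(s).
Then LEFT JOIN `enrollments z` on grp_id: each of those 5 rows is kept; rows whose y.grp_id has no match in z get NULL for z's columns.

(Grace, NULL); (Judy, NULL); (Ken, Law); (Yara, NULL); (Zane, NULL)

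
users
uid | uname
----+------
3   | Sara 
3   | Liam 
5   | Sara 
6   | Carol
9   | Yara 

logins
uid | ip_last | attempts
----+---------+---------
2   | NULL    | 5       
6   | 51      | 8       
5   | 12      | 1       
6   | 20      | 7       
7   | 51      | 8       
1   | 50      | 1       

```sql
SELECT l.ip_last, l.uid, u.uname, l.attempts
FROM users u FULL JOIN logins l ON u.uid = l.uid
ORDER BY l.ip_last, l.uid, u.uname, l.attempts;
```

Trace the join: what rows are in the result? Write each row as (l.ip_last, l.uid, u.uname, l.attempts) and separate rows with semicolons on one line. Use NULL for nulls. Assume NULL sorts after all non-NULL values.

FULL OUTER JOIN keeps every row from both sides; unmatched rows get NULL for the other side's columns.
Matching on u.uid = l.uid.
Matched pairs: 3; unmatched u rows kept: 3; unmatched l rows kept: 3.

(12, 5, Sara, 1); (20, 6, Carol, 7); (50, 1, NULL, 1); (51, 6, Carol, 8); (51, 7, NULL, 8); (NULL, 2, NULL, 5); (NULL, NULL, Liam, NULL); (NULL, NULL, Sara, NULL); (NULL, NULL, Yara, NULL)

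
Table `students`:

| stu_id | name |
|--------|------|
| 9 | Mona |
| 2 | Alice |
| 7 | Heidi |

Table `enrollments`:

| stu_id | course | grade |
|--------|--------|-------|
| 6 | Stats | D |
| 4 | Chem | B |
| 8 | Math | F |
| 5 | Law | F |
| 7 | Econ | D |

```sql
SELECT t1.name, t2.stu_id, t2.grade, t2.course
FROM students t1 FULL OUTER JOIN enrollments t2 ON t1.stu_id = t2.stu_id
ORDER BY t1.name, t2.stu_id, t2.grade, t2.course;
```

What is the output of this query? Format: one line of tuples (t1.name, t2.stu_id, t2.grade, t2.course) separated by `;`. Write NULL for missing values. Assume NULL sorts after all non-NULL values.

(Alice, NULL, NULL, NULL); (Heidi, 7, D, Econ); (Mona, NULL, NULL, NULL); (NULL, 4, B, Chem); (NULL, 5, F, Law); (NULL, 6, D, Stats); (NULL, 8, F, Math)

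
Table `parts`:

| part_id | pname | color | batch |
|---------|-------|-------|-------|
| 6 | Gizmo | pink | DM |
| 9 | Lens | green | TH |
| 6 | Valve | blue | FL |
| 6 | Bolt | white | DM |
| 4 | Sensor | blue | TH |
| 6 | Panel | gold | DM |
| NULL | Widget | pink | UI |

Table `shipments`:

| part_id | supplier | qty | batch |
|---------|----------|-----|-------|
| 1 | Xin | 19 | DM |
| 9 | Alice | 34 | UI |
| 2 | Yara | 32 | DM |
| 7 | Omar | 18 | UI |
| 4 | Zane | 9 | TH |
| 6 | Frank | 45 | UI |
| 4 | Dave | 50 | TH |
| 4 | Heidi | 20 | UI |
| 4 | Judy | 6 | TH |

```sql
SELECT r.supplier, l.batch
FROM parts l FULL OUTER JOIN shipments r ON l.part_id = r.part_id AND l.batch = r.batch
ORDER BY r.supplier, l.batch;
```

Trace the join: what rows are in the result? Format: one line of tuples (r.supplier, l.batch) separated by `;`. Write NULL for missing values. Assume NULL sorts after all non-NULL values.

(Alice, NULL); (Dave, TH); (Frank, NULL); (Heidi, NULL); (Judy, TH); (Omar, NULL); (Xin, NULL); (Yara, NULL); (Zane, TH); (NULL, DM); (NULL, DM); (NULL, DM); (NULL, FL); (NULL, TH); (NULL, UI)

FULL OUTER JOIN keeps every row from both sides; unmatched rows get NULL for the other side's columns.
Matching on l.part_id = r.part_id AND l.batch = r.batch. A NULL in a compared column never satisfies the condition.
- l[0] part_id=6, batch=DM → no match; kept with NULLs on the r side.
- l[1] part_id=9, batch=TH → no match; kept with NULLs on the r side.
- l[2] part_id=6, batch=FL → no match; kept with NULLs on the r side.
- l[3] part_id=6, batch=DM → no match; kept with NULLs on the r side.
- l[4] part_id=4, batch=TH → 3 match(es) in r → 3 row(s).
- l[5] part_id=6, batch=DM → no match; kept with NULLs on the r side.
- l[6] part_id=NULL, batch=UI → no match; kept with NULLs on the r side.
- 6 r row(s) had no l match → kept, l columns NULL.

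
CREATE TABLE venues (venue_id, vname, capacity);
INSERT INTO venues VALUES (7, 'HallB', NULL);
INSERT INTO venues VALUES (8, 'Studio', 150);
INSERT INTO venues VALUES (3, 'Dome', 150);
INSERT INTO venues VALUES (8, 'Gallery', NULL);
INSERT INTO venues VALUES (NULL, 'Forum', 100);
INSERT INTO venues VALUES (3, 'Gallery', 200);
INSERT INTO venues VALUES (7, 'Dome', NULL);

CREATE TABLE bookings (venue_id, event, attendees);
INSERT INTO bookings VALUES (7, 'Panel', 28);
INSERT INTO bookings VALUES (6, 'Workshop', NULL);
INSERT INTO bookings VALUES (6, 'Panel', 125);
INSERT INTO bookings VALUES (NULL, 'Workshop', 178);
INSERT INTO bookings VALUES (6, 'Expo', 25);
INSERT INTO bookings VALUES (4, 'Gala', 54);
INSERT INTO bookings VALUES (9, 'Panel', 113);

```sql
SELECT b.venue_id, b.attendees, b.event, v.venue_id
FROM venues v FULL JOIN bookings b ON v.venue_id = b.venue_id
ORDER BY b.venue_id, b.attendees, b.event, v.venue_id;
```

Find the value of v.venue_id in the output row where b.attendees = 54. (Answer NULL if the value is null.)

NULL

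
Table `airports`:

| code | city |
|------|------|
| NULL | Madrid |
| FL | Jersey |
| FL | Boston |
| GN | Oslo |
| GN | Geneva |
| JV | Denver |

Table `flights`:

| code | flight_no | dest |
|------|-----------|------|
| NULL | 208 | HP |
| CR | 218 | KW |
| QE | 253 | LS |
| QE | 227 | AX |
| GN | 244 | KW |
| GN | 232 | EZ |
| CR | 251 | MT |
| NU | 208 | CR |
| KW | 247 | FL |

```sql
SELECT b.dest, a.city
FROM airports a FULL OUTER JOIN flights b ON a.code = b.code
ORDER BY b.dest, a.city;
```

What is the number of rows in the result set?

FULL OUTER JOIN keeps every row from both sides; unmatched rows get NULL for the other side's columns.
Matching on a.code = b.code. A NULL in a compared column never satisfies the condition.
Matched pairs: 4; unmatched a rows kept: 4; unmatched b rows kept: 7.
Total: 4 matched + 11 padded = 15 rows.

15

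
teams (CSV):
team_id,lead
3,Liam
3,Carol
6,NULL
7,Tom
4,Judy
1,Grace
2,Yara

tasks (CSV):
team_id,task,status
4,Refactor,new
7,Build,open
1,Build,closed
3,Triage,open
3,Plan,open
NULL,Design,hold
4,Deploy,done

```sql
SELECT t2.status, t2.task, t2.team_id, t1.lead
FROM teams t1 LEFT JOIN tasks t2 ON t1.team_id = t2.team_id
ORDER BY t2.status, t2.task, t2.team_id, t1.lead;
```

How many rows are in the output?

LEFT JOIN keeps every row from `teams`; unmatched rows get NULL for `tasks`'s columns.
Matching on t1.team_id = t2.team_id. A NULL in a compared column never satisfies the condition.
Matched pairs: 8; unmatched t1 rows kept: 2.
Total: 8 matched + 2 padded = 10 rows.

10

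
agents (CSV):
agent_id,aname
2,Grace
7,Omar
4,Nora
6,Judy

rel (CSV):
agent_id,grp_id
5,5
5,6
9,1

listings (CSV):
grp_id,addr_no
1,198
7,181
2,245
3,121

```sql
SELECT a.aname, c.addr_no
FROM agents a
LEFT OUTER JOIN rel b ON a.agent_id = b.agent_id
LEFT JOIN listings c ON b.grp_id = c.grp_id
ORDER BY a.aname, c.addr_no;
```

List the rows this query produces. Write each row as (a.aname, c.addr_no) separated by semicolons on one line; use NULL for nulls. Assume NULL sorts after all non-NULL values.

(Grace, NULL); (Judy, NULL); (Nora, NULL); (Omar, NULL)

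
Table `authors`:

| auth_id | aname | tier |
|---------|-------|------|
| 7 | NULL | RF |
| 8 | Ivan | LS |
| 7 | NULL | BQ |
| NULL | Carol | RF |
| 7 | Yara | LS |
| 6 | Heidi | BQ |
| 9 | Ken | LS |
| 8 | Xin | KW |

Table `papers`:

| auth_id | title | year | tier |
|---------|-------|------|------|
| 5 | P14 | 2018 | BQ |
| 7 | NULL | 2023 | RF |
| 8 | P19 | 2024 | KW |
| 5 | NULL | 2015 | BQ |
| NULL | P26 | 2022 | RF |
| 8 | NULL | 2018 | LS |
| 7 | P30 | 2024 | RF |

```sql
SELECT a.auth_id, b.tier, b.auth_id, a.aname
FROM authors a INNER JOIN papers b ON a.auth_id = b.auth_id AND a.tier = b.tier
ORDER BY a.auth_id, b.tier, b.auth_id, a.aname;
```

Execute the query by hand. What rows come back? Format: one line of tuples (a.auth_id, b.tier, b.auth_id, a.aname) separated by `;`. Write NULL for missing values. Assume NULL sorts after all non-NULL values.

INNER JOIN keeps only pairs where the ON condition holds.
Matching on a.auth_id = b.auth_id AND a.tier = b.tier. A NULL in a compared column never satisfies the condition.
Matched pairs: 4.

(7, RF, 7, NULL); (7, RF, 7, NULL); (8, KW, 8, Xin); (8, LS, 8, Ivan)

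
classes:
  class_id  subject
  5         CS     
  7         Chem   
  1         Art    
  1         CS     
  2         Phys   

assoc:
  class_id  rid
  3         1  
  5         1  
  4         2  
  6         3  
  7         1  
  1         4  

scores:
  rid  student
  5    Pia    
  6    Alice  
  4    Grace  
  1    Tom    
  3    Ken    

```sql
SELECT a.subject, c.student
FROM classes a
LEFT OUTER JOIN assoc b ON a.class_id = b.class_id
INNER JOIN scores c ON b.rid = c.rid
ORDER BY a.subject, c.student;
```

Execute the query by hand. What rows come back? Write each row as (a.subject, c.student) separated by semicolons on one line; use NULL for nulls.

(Art, Grace); (CS, Grace); (CS, Tom); (Chem, Tom)

Joins associate left-to-right: classes LEFT JOIN assoc on class_id gives 5 intermediate row(s).
Then INNER JOIN `scores c` on rid: keep only rows whose b.rid appears in c.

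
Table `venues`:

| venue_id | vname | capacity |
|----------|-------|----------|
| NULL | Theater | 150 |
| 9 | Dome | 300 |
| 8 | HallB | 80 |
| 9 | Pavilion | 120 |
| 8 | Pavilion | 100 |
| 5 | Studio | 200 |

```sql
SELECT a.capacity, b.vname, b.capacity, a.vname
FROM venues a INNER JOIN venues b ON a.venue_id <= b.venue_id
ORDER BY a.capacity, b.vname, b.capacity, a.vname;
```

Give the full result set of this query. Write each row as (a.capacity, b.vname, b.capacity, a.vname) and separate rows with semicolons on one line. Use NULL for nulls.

INNER JOIN keeps only pairs where the ON condition holds.
Matching on a.venue_id <= b.venue_id. A NULL in a compared column never satisfies the condition.
- venue_id=NULL: no matching b row, dropped.
- venue_id=9: 2 matching b row(s), so 2 row(s) emitted.
- venue_id=8: 4 matching b row(s), so 4 row(s) emitted.
- venue_id=9: 2 matching b row(s), so 2 row(s) emitted.
- venue_id=8: 4 matching b row(s), so 4 row(s) emitted.
- venue_id=5: 5 matching b row(s), so 5 row(s) emitted.

(80, Dome, 300, HallB); (80, HallB, 80, HallB); (80, Pavilion, 100, HallB); (80, Pavilion, 120, HallB); (100, Dome, 300, Pavilion); (100, HallB, 80, Pavilion); (100, Pavilion, 100, Pavilion); (100, Pavilion, 120, Pavilion); (120, Dome, 300, Pavilion); (120, Pavilion, 120, Pavilion); (200, Dome, 300, Studio); (200, HallB, 80, Studio); (200, Pavilion, 100, Studio); (200, Pavilion, 120, Studio); (200, Studio, 200, Studio); (300, Dome, 300, Dome); (300, Pavilion, 120, Dome)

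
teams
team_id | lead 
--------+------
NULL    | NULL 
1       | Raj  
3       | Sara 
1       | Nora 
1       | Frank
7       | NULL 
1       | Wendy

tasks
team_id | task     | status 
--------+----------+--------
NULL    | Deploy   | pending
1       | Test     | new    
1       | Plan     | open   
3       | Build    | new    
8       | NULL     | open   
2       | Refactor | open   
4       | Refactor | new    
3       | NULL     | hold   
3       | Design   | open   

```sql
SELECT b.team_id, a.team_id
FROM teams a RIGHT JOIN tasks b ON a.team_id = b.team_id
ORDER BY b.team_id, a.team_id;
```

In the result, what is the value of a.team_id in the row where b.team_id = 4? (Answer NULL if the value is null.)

NULL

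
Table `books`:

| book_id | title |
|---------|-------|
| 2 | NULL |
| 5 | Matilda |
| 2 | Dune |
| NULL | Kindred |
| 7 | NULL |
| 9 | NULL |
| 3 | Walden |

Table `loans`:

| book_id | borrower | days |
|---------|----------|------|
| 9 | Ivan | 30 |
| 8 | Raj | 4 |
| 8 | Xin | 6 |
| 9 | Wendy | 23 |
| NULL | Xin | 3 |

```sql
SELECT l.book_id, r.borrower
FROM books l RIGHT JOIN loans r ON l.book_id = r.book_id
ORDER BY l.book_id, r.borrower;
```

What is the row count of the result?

5

RIGHT JOIN keeps every row from `loans`; unmatched rows get NULL for `books`'s columns.
Matching on l.book_id = r.book_id. A NULL in a compared column never satisfies the condition.
Matched pairs: 2; unmatched r rows kept: 3.
Total: 2 matched + 3 padded = 5 rows.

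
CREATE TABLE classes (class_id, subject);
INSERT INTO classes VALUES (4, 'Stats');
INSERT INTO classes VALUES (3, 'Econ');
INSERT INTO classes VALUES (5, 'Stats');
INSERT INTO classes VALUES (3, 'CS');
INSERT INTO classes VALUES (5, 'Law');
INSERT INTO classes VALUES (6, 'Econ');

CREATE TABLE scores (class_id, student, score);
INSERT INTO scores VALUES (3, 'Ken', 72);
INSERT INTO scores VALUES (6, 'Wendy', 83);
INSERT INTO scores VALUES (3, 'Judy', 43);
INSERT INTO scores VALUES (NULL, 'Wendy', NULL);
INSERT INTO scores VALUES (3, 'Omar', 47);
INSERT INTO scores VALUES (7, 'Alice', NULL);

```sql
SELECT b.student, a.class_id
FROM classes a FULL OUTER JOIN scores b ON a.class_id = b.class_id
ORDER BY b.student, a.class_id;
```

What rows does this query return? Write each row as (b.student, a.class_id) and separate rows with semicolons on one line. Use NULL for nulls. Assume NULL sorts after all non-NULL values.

(Alice, NULL); (Judy, 3); (Judy, 3); (Ken, 3); (Ken, 3); (Omar, 3); (Omar, 3); (Wendy, 6); (Wendy, NULL); (NULL, 4); (NULL, 5); (NULL, 5)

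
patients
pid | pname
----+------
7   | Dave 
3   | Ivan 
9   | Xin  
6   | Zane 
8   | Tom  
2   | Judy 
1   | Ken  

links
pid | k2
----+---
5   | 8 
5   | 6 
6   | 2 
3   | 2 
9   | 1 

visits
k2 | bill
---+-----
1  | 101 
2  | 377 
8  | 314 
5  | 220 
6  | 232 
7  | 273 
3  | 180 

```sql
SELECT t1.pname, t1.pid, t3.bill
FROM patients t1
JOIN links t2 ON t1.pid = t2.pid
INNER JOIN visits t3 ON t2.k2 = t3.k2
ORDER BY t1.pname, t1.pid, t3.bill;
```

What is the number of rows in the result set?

3

Evaluate left to right. First `patients t1 INNER JOIN links t2` on pid: 3 row(s).
Then INNER JOIN `visits t3` on k2: keep only rows whose t2.k2 appears in t3.
Result: 3 row(s).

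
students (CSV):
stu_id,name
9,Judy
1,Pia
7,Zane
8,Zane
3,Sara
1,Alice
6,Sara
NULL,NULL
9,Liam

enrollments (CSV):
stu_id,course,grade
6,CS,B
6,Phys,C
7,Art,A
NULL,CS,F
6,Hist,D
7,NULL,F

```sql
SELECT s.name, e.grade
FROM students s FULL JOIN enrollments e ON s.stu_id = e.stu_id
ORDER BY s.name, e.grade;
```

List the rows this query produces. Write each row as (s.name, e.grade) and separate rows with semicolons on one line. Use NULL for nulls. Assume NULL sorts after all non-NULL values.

FULL OUTER JOIN keeps every row from both sides; unmatched rows get NULL for the other side's columns.
Matching on s.stu_id = e.stu_id. A NULL in a compared column never satisfies the condition.
- s[0] stu_id=9 → no match; kept with NULLs on the e side.
- s[1] stu_id=1 → no match; kept with NULLs on the e side.
- s[2] stu_id=7 → 2 match(es) in e → 2 row(s).
- s[3] stu_id=8 → no match; kept with NULLs on the e side.
- s[4] stu_id=3 → no match; kept with NULLs on the e side.
- s[5] stu_id=1 → no match; kept with NULLs on the e side.
- s[6] stu_id=6 → 3 match(es) in e → 3 row(s).
- s[7] stu_id=NULL → no match; kept with NULLs on the e side.
- s[8] stu_id=9 → no match; kept with NULLs on the e side.
- 1 e row(s) had no s match → kept, s columns NULL.

(Alice, NULL); (Judy, NULL); (Liam, NULL); (Pia, NULL); (Sara, B); (Sara, C); (Sara, D); (Sara, NULL); (Zane, A); (Zane, F); (Zane, NULL); (NULL, F); (NULL, NULL)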